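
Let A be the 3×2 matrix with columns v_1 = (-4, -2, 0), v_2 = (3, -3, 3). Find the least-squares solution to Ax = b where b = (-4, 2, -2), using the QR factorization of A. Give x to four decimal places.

x = (0.3571, -0.8095)

v_1 = (-4, -2, 0); ‖v_1‖ = 4.4721, so e_1 = (-0.8944, -0.4472, 0.0000).
e_1·v_2 = (-0.8944)·3 + (-0.4472)·(-3) + 0.0000·3 = -1.3416.
u_2 = v_2 + 1.3416·e_1 = (1.8000, -3.6000, 3.0000).
‖u_2‖ = 5.0200, so e_2 = (0.3586, -0.7171, 0.5976).
Qᵀb = (2.6833, -4.0638).
Back-substitute: x_2 = -4.0638/5.0200 = -0.8095.
x_1 = (2.6833 + 1.3416·(-0.8095))/4.4721 = 0.3571.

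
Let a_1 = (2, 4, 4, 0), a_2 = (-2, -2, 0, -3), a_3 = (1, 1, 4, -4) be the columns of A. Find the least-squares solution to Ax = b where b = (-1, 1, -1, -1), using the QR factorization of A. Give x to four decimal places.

a_1 = (2, 4, 4, 0); ‖a_1‖ = 6.0000, so q_1 = (0.3333, 0.6667, 0.6667, 0.0000).
q_1·a_2 = 0.3333·(-2) + 0.6667·(-2) + 0.6667·0 + 0.0000·(-3) = -2.0000.
u_2 = a_2 + 2.0000·q_1 = (-1.3333, -0.6667, 1.3333, -3.0000).
‖u_2‖ = 3.6056, so q_2 = (-0.3698, -0.1849, 0.3698, -0.8321).
q_1·a_3 = 0.3333·1 + 0.6667·1 + 0.6667·4 + 0.0000·(-4) = 3.6667; q_2·a_3 = (-0.3698)·1 + (-0.1849)·1 + 0.3698·4 + (-0.8321)·(-4) = 4.2527.
u_3 = a_3 − 3.6667·q_1 − 4.2527·q_2 = (1.3504, -0.6581, -0.0171, -0.4615).
‖u_3‖ = 1.5717, so q_3 = (0.8592, -0.4187, -0.0109, -0.2937).
Qᵀb = (-0.3333, 0.6472, -0.9734).
Back-substitute: x_3 = -0.9734/1.5717 = -0.6194.
x_2 = (0.6472 − 4.2527·(-0.6194))/3.6056 = 0.9100.
x_1 = (-0.3333 + 2.0000·0.9100 − 3.6667·(-0.6194))/6.0000 = 0.6263.

x = (0.6263, 0.9100, -0.6194)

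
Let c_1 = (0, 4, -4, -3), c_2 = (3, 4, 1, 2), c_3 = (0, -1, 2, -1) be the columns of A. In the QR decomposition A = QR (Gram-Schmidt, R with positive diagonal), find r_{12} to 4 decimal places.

c_1 = (0, 4, -4, -3); ‖c_1‖ = 6.4031, so q_1 = (0.0000, 0.6247, -0.6247, -0.4685).
r_{12} = q_1·c_2 = 0.9370.

r_{12} = 0.9370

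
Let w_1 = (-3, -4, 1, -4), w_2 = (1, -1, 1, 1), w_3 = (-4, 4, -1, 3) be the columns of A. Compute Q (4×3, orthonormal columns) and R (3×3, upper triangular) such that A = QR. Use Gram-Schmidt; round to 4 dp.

Q = [[-0.4629, 0.4338, -0.7715], [-0.6172, -0.6025, 0.0632], [0.1543, 0.5302, 0.2555], [-0.6172, 0.4097, 0.5793]], R = [[6.4807, -0.3086, -2.6232], [0.0000, 1.9760, -3.4460], [0.0000, 0.0000, 4.8212]]

w_1 = (-3, -4, 1, -4); ‖w_1‖ = 6.4807, so q_1 = (-0.4629, -0.6172, 0.1543, -0.6172).
q_1·w_2 = (-0.4629)·1 + (-0.6172)·(-1) + 0.1543·1 + (-0.6172)·1 = -0.3086.
u_2 = w_2 + 0.3086·q_1 = (0.8571, -1.1905, 1.0476, 0.8095).
‖u_2‖ = 1.9760, so q_2 = (0.4338, -0.6025, 0.5302, 0.4097).
q_1·w_3 = (-0.4629)·(-4) + (-0.6172)·4 + 0.1543·(-1) + (-0.6172)·3 = -2.6232; q_2·w_3 = 0.4338·(-4) + (-0.6025)·4 + 0.5302·(-1) + 0.4097·3 = -3.4460.
u_3 = w_3 + 2.6232·q_1 + 3.4460·q_2 = (-3.7195, 0.3049, 1.2317, 2.7927).
‖u_3‖ = 4.8212, so q_3 = (-0.7715, 0.0632, 0.2555, 0.5793).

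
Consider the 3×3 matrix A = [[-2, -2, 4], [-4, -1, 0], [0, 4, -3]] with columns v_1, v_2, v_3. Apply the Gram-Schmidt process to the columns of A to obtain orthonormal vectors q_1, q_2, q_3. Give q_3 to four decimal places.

q_3 = (0.8480, -0.4240, 0.3180)

q_1 = v_1/‖v_1‖ = (-2, -4, 0)/4.4721 = (-0.4472, -0.8944, 0.0000).
r_{12} = q_1·v_2 = 1.7889.
u_2 = v_2 − 1.7889·q_1 = (-1.2000, 0.6000, 4.0000).
‖u_2‖ = 4.2190, so q_2 = (-0.2844, 0.1422, 0.9481).
r_{13} = q_1·v_3 = -1.7889; r_{23} = q_2·v_3 = -3.9820.
u_3 = v_3 + 1.7889·q_1 + 3.9820·q_2 = (2.0674, -1.0337, 0.7753).
‖u_3‖ = 2.4380, so q_3 = (0.8480, -0.4240, 0.3180).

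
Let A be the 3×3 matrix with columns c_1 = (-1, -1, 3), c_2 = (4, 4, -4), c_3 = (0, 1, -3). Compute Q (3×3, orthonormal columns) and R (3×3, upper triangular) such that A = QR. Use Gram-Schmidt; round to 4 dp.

Q = [[-0.3015, 0.6396, -0.7071], [-0.3015, 0.6396, 0.7071], [0.9045, 0.4264, 0.0000]], R = [[3.3166, -6.0302, -3.0151], [0.0000, 3.4112, -0.6396], [0.0000, 0.0000, 0.7071]]

c_1 = (-1, -1, 3); ‖c_1‖ = 3.3166, so q_1 = (-0.3015, -0.3015, 0.9045).
q_1·c_2 = (-0.3015)·4 + (-0.3015)·4 + 0.9045·(-4) = -6.0302.
u_2 = c_2 + 6.0302·q_1 = (2.1818, 2.1818, 1.4545).
‖u_2‖ = 3.4112, so q_2 = (0.6396, 0.6396, 0.4264).
q_1·c_3 = (-0.3015)·0 + (-0.3015)·1 + 0.9045·(-3) = -3.0151; q_2·c_3 = 0.6396·0 + 0.6396·1 + 0.4264·(-3) = -0.6396.
u_3 = c_3 + 3.0151·q_1 + 0.6396·q_2 = (-0.5000, 0.5000, 0.0000).
‖u_3‖ = 0.7071, so q_3 = (-0.7071, 0.7071, 0.0000).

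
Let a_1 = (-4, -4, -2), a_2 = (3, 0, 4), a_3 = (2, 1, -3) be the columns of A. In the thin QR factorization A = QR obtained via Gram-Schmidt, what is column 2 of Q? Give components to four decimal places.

a_1 = (-4, -4, -2); ‖a_1‖ = 6.0000, so e_1 = (-0.6667, -0.6667, -0.3333).
e_1·a_2 = (-0.6667)·3 + (-0.6667)·0 + (-0.3333)·4 = -3.3333.
u_2 = a_2 + 3.3333·e_1 = (0.7778, -2.2222, 2.8889).
‖u_2‖ = 3.7268, so e_2 = (0.2087, -0.5963, 0.7752).

e_2 = (0.2087, -0.5963, 0.7752)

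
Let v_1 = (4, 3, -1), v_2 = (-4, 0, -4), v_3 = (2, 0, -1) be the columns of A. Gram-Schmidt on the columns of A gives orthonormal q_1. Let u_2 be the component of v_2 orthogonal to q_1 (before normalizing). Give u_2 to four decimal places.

v_1 = (4, 3, -1); ‖v_1‖ = 5.0990, so q_1 = (0.7845, 0.5883, -0.1961).
q_1·v_2 = 0.7845·(-4) + 0.5883·0 + (-0.1961)·(-4) = -2.3534.
u_2 = v_2 + 2.3534·q_1 = (-2.1538, 1.3846, -4.4615).

u_2 = (-2.1538, 1.3846, -4.4615)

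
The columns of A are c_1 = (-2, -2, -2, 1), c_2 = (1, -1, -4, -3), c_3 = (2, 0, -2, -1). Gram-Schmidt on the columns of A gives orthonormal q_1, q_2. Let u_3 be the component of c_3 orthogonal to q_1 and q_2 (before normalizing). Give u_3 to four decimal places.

u_3 = (0.9018, -0.0307, -0.4294, 0.8834)

q_1 = c_1/‖c_1‖ = (-2, -2, -2, 1)/3.6056 = (-0.5547, -0.5547, -0.5547, 0.2774).
r_{12} = q_1·c_2 = 1.3868.
u_2 = c_2 − 1.3868·q_1 = (1.7692, -0.2308, -3.2308, -3.3846).
‖u_2‖ = 5.0077, so q_2 = (0.3533, -0.0461, -0.6452, -0.6759).
r_{13} = q_1·c_3 = -0.2774; r_{23} = q_2·c_3 = 2.6728.
u_3 = c_3 + 0.2774·q_1 − 2.6728·q_2 = (0.9018, -0.0307, -0.4294, 0.8834).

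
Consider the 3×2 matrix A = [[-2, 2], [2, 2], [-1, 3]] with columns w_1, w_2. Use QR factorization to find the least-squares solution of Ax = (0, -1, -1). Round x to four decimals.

x = (-0.2222, -0.3333)

w_1 = (-2, 2, -1); ‖w_1‖ = 3.0000, so e_1 = (-0.6667, 0.6667, -0.3333).
e_1·w_2 = (-0.6667)·2 + 0.6667·2 + (-0.3333)·3 = -1.0000.
u_2 = w_2 + 1.0000·e_1 = (1.3333, 2.6667, 2.6667).
‖u_2‖ = 4.0000, so e_2 = (0.3333, 0.6667, 0.6667).
Qᵀb = (-0.3333, -1.3333).
Back-substitute: x_2 = -1.3333/4.0000 = -0.3333.
x_1 = (-0.3333 + 1.0000·(-0.3333))/3.0000 = -0.2222.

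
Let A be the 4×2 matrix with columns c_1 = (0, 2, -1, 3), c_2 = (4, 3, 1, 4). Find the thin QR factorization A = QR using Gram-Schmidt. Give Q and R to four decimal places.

q_1 = c_1/‖c_1‖ = (0, 2, -1, 3)/3.7417 = (0.0000, 0.5345, -0.2673, 0.8018).
r_{12} = q_1·c_2 = 4.5434.
u_2 = c_2 − 4.5434·q_1 = (4.0000, 0.5714, 2.2143, 0.3571).
‖u_2‖ = 4.6214, so q_2 = (0.8655, 0.1236, 0.4791, 0.0773).

Q = [[0.0000, 0.8655], [0.5345, 0.1236], [-0.2673, 0.4791], [0.8018, 0.0773]], R = [[3.7417, 4.5434], [0.0000, 4.6214]]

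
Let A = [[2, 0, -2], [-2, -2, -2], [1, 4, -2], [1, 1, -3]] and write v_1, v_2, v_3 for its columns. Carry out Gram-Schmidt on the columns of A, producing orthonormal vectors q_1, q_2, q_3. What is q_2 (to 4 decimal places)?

q_2 = (-0.5012, -0.0557, 0.8631, 0.0278)

v_1 = (2, -2, 1, 1); ‖v_1‖ = 3.1623, so q_1 = (0.6325, -0.6325, 0.3162, 0.3162).
q_1·v_2 = 0.6325·0 + (-0.6325)·(-2) + 0.3162·4 + 0.3162·1 = 2.8460.
u_2 = v_2 − 2.8460·q_1 = (-1.8000, -0.2000, 3.1000, 0.1000).
‖u_2‖ = 3.5917, so q_2 = (-0.5012, -0.0557, 0.8631, 0.0278).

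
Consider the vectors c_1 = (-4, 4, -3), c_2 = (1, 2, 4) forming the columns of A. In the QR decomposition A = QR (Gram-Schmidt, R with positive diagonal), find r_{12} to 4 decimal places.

e_1 = c_1/‖c_1‖ = (-4, 4, -3)/6.4031 = (-0.6247, 0.6247, -0.4685).
r_{12} = e_1·c_2 = -1.2494.

r_{12} = -1.2494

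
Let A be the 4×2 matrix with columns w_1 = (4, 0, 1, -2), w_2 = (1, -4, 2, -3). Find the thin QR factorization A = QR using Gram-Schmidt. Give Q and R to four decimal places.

Q = [[0.8729, -0.2673], [0.0000, -0.8315], [0.2182, 0.2970], [-0.4364, -0.3860]], R = [[4.5826, 2.6186], [0.0000, 4.8107]]

w_1 = (4, 0, 1, -2); ‖w_1‖ = 4.5826, so e_1 = (0.8729, 0.0000, 0.2182, -0.4364).
e_1·w_2 = 0.8729·1 + 0.0000·(-4) + 0.2182·2 + (-0.4364)·(-3) = 2.6186.
u_2 = w_2 − 2.6186·e_1 = (-1.2857, -4.0000, 1.4286, -1.8571).
‖u_2‖ = 4.8107, so e_2 = (-0.2673, -0.8315, 0.2970, -0.3860).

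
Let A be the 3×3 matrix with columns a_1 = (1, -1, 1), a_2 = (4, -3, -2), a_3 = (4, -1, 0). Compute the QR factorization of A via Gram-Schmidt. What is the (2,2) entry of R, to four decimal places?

a_1 = (1, -1, 1); ‖a_1‖ = 1.7321, so q_1 = (0.5774, -0.5774, 0.5774).
q_1·a_2 = 0.5774·4 + (-0.5774)·(-3) + 0.5774·(-2) = 2.8868.
u_2 = a_2 − 2.8868·q_1 = (2.3333, -1.3333, -3.6667).
r_{22} = ‖u_2‖ = 4.5461.

r_{22} = 4.5461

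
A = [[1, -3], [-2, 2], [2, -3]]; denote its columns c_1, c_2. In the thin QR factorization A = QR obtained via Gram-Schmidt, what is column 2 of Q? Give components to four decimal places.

q_2 = (-0.8666, -0.4952, -0.0619)

q_1 = c_1/‖c_1‖ = (1, -2, 2)/3.0000 = (0.3333, -0.6667, 0.6667).
r_{12} = q_1·c_2 = -4.3333.
u_2 = c_2 + 4.3333·q_1 = (-1.5556, -0.8889, -0.1111).
‖u_2‖ = 1.7951, so q_2 = (-0.8666, -0.4952, -0.0619).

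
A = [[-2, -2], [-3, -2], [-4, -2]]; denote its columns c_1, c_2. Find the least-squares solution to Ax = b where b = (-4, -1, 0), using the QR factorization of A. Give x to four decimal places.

x = (-2.0000, 3.8333)

e_1 = c_1/‖c_1‖ = (-2, -3, -4)/5.3852 = (-0.3714, -0.5571, -0.7428).
r_{12} = e_1·c_2 = 3.3425.
u_2 = c_2 − 3.3425·e_1 = (-0.7586, -0.1379, 0.4828).
‖u_2‖ = 0.9097, so e_2 = (-0.8339, -0.1516, 0.5307).
Qᵀb = (2.0426, 3.4873).
Back-substitute: x_2 = 3.4873/0.9097 = 3.8333.
x_1 = (2.0426 − 3.3425·3.8333)/5.3852 = -2.0000.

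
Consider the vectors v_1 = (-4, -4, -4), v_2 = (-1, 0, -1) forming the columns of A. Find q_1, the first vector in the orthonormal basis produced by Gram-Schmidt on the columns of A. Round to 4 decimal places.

v_1 = (-4, -4, -4); ‖v_1‖ = 6.9282, so q_1 = (-0.5774, -0.5774, -0.5774).

q_1 = (-0.5774, -0.5774, -0.5774)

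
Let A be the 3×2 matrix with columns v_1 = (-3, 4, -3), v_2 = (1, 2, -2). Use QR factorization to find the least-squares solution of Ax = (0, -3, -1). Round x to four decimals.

q_1 = v_1/‖v_1‖ = (-3, 4, -3)/5.8310 = (-0.5145, 0.6860, -0.5145).
r_{12} = q_1·v_2 = 1.8865.
u_2 = v_2 − 1.8865·q_1 = (1.9706, 0.7059, -1.0294).
‖u_2‖ = 2.3326, so q_2 = (0.8448, 0.3026, -0.4413).
Qᵀb = (-1.5435, -0.4665).
Back-substitute: x_2 = -0.4665/2.3326 = -0.2000.
x_1 = (-1.5435 − 1.8865·(-0.2000))/5.8310 = -0.2000.

x = (-0.2000, -0.2000)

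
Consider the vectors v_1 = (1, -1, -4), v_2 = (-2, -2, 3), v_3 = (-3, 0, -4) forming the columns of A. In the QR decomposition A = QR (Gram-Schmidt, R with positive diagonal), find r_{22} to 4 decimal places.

r_{22} = 3.0000

e_1 = v_1/‖v_1‖ = (1, -1, -4)/4.2426 = (0.2357, -0.2357, -0.9428).
r_{12} = e_1·v_2 = -2.8284.
u_2 = v_2 + 2.8284·e_1 = (-1.3333, -2.6667, 0.3333).
r_{22} = ‖u_2‖ = 3.0000.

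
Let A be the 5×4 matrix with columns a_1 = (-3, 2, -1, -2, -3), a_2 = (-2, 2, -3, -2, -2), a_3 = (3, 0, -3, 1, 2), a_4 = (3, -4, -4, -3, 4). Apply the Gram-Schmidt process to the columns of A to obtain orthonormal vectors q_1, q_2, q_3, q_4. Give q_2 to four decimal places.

a_1 = (-3, 2, -1, -2, -3); ‖a_1‖ = 5.1962, so q_1 = (-0.5774, 0.3849, -0.1925, -0.3849, -0.5774).
q_1·a_2 = (-0.5774)·(-2) + 0.3849·2 + (-0.1925)·(-3) + (-0.3849)·(-2) + (-0.5774)·(-2) = 4.4264.
u_2 = a_2 − 4.4264·q_1 = (0.5556, 0.2963, -2.1481, -0.2963, 0.5556).
‖u_2‖ = 2.3254, so q_2 = (0.2389, 0.1274, -0.9238, -0.1274, 0.2389).

q_2 = (0.2389, 0.1274, -0.9238, -0.1274, 0.2389)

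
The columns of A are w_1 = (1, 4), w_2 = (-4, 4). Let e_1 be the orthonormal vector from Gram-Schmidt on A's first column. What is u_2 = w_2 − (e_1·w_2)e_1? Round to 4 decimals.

w_1 = (1, 4); ‖w_1‖ = 4.1231, so e_1 = (0.2425, 0.9701).
e_1·w_2 = 0.2425·(-4) + 0.9701·4 = 2.9104.
u_2 = w_2 − 2.9104·e_1 = (-4.7059, 1.1765).

u_2 = (-4.7059, 1.1765)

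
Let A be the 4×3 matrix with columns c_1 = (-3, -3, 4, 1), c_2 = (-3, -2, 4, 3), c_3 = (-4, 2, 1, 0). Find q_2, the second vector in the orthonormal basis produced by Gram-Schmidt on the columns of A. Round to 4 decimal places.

q_2 = (-0.0384, 0.4101, 0.0513, 0.9098)

c_1 = (-3, -3, 4, 1); ‖c_1‖ = 5.9161, so q_1 = (-0.5071, -0.5071, 0.6761, 0.1690).
q_1·c_2 = (-0.5071)·(-3) + (-0.5071)·(-2) + 0.6761·4 + 0.1690·3 = 5.7470.
u_2 = c_2 − 5.7470·q_1 = (-0.0857, 0.9143, 0.1143, 2.0286).
‖u_2‖ = 2.2297, so q_2 = (-0.0384, 0.4101, 0.0513, 0.9098).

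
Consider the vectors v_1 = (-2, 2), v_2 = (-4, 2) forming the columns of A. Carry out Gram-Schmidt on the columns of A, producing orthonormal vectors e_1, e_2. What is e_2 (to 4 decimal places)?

v_1 = (-2, 2); ‖v_1‖ = 2.8284, so e_1 = (-0.7071, 0.7071).
e_1·v_2 = (-0.7071)·(-4) + 0.7071·2 = 4.2426.
u_2 = v_2 − 4.2426·e_1 = (-1.0000, -1.0000).
‖u_2‖ = 1.4142, so e_2 = (-0.7071, -0.7071).

e_2 = (-0.7071, -0.7071)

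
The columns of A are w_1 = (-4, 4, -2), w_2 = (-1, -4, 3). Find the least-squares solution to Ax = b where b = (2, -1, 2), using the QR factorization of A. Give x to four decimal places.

x = (-0.4444, 0.0000)

q_1 = w_1/‖w_1‖ = (-4, 4, -2)/6.0000 = (-0.6667, 0.6667, -0.3333).
r_{12} = q_1·w_2 = -3.0000.
u_2 = w_2 + 3.0000·q_1 = (-3.0000, -2.0000, 2.0000).
‖u_2‖ = 4.1231, so q_2 = (-0.7276, -0.4851, 0.4851).
Qᵀb = (-2.6667, 0.0000).
Back-substitute: x_2 = 0.0000/4.1231 = 0.0000.
x_1 = (-2.6667 + 3.0000·0.0000)/6.0000 = -0.4444.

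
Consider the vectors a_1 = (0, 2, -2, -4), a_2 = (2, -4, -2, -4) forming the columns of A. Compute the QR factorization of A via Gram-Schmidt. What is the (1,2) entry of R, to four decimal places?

r_{12} = 2.4495

q_1 = a_1/‖a_1‖ = (0, 2, -2, -4)/4.8990 = (0.0000, 0.4082, -0.4082, -0.8165).
r_{12} = q_1·a_2 = 2.4495.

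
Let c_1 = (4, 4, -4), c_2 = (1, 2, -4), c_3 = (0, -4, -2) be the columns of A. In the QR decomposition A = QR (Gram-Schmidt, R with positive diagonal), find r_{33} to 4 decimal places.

r_{33} = 3.7417

c_1 = (4, 4, -4); ‖c_1‖ = 6.9282, so e_1 = (0.5774, 0.5774, -0.5774).
e_1·c_2 = 0.5774·1 + 0.5774·2 + (-0.5774)·(-4) = 4.0415.
u_2 = c_2 − 4.0415·e_1 = (-1.3333, -0.3333, -1.6667).
‖u_2‖ = 2.1602, so e_2 = (-0.6172, -0.1543, -0.7715).
e_1·c_3 = 0.5774·0 + 0.5774·(-4) + (-0.5774)·(-2) = -1.1547; e_2·c_3 = (-0.6172)·0 + (-0.1543)·(-4) + (-0.7715)·(-2) = 2.1602.
u_3 = c_3 + 1.1547·e_1 − 2.1602·e_2 = (2.0000, -3.0000, -1.0000).
r_{33} = ‖u_3‖ = 3.7417.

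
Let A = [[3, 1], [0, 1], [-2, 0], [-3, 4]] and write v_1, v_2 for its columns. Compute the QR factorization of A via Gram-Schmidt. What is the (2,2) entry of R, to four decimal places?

r_{22} = 3.7839

v_1 = (3, 0, -2, -3); ‖v_1‖ = 4.6904, so q_1 = (0.6396, 0.0000, -0.4264, -0.6396).
q_1·v_2 = 0.6396·1 + 0.0000·1 + (-0.4264)·0 + (-0.6396)·4 = -1.9188.
u_2 = v_2 + 1.9188·q_1 = (2.2273, 1.0000, -0.8182, 2.7727).
r_{22} = ‖u_2‖ = 3.7839.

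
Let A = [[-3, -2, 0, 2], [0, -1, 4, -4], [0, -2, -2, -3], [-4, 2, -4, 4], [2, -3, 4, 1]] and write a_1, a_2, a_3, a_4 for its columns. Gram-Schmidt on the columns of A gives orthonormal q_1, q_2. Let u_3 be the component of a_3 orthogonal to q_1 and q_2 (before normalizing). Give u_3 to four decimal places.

u_3 = (0.5714, 3.3240, -3.3519, -0.0836, 0.6899)

a_1 = (-3, 0, 0, -4, 2); ‖a_1‖ = 5.3852, so q_1 = (-0.5571, 0.0000, 0.0000, -0.7428, 0.3714).
q_1·a_2 = (-0.5571)·(-2) + 0.0000·(-1) + 0.0000·(-2) + (-0.7428)·2 + 0.3714·(-3) = -1.4856.
u_2 = a_2 + 1.4856·q_1 = (-2.8276, -1.0000, -2.0000, 0.8966, -2.4483).
‖u_2‖ = 4.4489, so q_2 = (-0.6356, -0.2248, -0.4495, 0.2015, -0.5503).
q_1·a_3 = (-0.5571)·0 + 0.0000·4 + 0.0000·(-2) + (-0.7428)·(-4) + 0.3714·4 = 4.4567; q_2·a_3 = (-0.6356)·0 + (-0.2248)·4 + (-0.4495)·(-2) + 0.2015·(-4) + (-0.5503)·4 = -3.0073.
u_3 = a_3 − 4.4567·q_1 + 3.0073·q_2 = (0.5714, 3.3240, -3.3519, -0.0836, 0.6899).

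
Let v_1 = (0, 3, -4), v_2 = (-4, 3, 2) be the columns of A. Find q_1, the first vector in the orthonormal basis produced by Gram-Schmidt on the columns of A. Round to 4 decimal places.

q_1 = (0.0000, 0.6000, -0.8000)

v_1 = (0, 3, -4); ‖v_1‖ = 5.0000, so q_1 = (0.0000, 0.6000, -0.8000).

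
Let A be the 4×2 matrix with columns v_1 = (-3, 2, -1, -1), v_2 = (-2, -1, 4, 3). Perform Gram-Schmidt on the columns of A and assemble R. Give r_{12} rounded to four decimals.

e_1 = v_1/‖v_1‖ = (-3, 2, -1, -1)/3.8730 = (-0.7746, 0.5164, -0.2582, -0.2582).
r_{12} = e_1·v_2 = -0.7746.

r_{12} = -0.7746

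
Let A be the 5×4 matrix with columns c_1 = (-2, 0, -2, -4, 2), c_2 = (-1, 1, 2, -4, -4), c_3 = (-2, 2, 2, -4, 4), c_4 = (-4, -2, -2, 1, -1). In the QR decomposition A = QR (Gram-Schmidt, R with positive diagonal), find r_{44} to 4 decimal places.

r_{44} = 4.1549

e_1 = c_1/‖c_1‖ = (-2, 0, -2, -4, 2)/5.2915 = (-0.3780, 0.0000, -0.3780, -0.7559, 0.3780).
r_{12} = e_1·c_2 = 1.1339.
u_2 = c_2 − 1.1339·e_1 = (-0.5714, 1.0000, 2.4286, -3.1429, -4.4286).
‖u_2‖ = 6.0592, so e_2 = (-0.0943, 0.1650, 0.4008, -0.5187, -0.7309).
r_{13} = e_1·c_3 = 4.5356; r_{23} = e_2·c_3 = 0.4715.
u_3 = c_3 − 4.5356·e_1 − 0.4715·e_2 = (-0.2412, 1.9222, 3.5253, -0.3268, 2.6304).
‖u_3‖ = 4.8173, so e_3 = (-0.0501, 0.3990, 0.7318, -0.0678, 0.5460).
r_{14} = e_1·c_4 = 1.1339; r_{24} = e_2·c_4 = -0.5423; r_{34} = e_3·c_4 = -2.6752.
u_4 = c_4 − 1.1339·e_1 + 0.5423·e_2 + 2.6752·e_3 = (-3.7565, -0.8431, 0.6036, 1.3944, -0.3642).
r_{44} = ‖u_4‖ = 4.1549.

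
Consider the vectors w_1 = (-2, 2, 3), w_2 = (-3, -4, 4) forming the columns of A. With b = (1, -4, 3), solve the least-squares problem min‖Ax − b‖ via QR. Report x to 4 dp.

x = (-0.4874, 0.7286)

q_1 = w_1/‖w_1‖ = (-2, 2, 3)/4.1231 = (-0.4851, 0.4851, 0.7276).
r_{12} = q_1·w_2 = 2.4254.
u_2 = w_2 − 2.4254·q_1 = (-1.8235, -5.1765, 2.2353).
‖u_2‖ = 5.9260, so q_2 = (-0.3077, -0.8735, 0.3772).
Qᵀb = (-0.2425, 4.3180).
Back-substitute: x_2 = 4.3180/5.9260 = 0.7286.
x_1 = (-0.2425 − 2.4254·0.7286)/4.1231 = -0.4874.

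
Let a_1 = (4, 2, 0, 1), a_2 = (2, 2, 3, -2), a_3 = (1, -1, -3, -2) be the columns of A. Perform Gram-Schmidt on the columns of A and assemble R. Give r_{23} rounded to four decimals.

a_1 = (4, 2, 0, 1); ‖a_1‖ = 4.5826, so q_1 = (0.8729, 0.4364, 0.0000, 0.2182).
q_1·a_2 = 0.8729·2 + 0.4364·2 + 0.0000·3 + 0.2182·(-2) = 2.1822.
u_2 = a_2 − 2.1822·q_1 = (0.0952, 1.0476, 3.0000, -2.4762).
‖u_2‖ = 4.0297, so q_2 = (0.0236, 0.2600, 0.7445, -0.6145).
r_{23} = q_2·a_3 = -1.2408.

r_{23} = -1.2408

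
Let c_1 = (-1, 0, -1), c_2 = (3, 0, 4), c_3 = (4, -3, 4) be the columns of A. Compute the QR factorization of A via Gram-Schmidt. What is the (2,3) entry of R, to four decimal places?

c_1 = (-1, 0, -1); ‖c_1‖ = 1.4142, so q_1 = (-0.7071, 0.0000, -0.7071).
q_1·c_2 = (-0.7071)·3 + 0.0000·0 + (-0.7071)·4 = -4.9497.
u_2 = c_2 + 4.9497·q_1 = (-0.5000, 0.0000, 0.5000).
‖u_2‖ = 0.7071, so q_2 = (-0.7071, 0.0000, 0.7071).
r_{23} = q_2·c_3 = 0.0000.

r_{23} = 0.0000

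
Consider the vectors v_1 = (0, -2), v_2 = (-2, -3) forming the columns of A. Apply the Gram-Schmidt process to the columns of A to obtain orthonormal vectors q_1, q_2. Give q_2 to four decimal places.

q_2 = (-1.0000, 0.0000)

q_1 = v_1/‖v_1‖ = (0, -2)/2.0000 = (0.0000, -1.0000).
r_{12} = q_1·v_2 = 3.0000.
u_2 = v_2 − 3.0000·q_1 = (-2.0000, 0.0000).
‖u_2‖ = 2.0000, so q_2 = (-1.0000, 0.0000).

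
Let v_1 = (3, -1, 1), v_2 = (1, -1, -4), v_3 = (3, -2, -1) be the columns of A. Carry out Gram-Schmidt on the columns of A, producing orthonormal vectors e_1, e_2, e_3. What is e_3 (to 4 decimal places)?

e_3 = (-0.3553, -0.9239, 0.1421)

v_1 = (3, -1, 1); ‖v_1‖ = 3.3166, so e_1 = (0.9045, -0.3015, 0.3015).
e_1·v_2 = 0.9045·1 + (-0.3015)·(-1) + 0.3015·(-4) = 0.0000.
u_2 = v_2 + 0.0000·e_1 = (1.0000, -1.0000, -4.0000).
‖u_2‖ = 4.2426, so e_2 = (0.2357, -0.2357, -0.9428).
e_1·v_3 = 0.9045·3 + (-0.3015)·(-2) + 0.3015·(-1) = 3.0151; e_2·v_3 = 0.2357·3 + (-0.2357)·(-2) + (-0.9428)·(-1) = 2.1213.
u_3 = v_3 − 3.0151·e_1 − 2.1213·e_2 = (-0.2273, -0.5909, 0.0909).
‖u_3‖ = 0.6396, so e_3 = (-0.3553, -0.9239, 0.1421).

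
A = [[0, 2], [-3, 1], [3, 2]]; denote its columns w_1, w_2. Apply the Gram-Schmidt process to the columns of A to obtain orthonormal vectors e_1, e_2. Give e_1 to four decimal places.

e_1 = (0.0000, -0.7071, 0.7071)

w_1 = (0, -3, 3); ‖w_1‖ = 4.2426, so e_1 = (0.0000, -0.7071, 0.7071).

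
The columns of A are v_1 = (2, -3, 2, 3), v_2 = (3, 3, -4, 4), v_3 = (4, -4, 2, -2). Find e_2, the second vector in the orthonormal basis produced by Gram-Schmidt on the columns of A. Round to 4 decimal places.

e_2 = (0.4135, 0.4408, -0.5768, 0.5496)

v_1 = (2, -3, 2, 3); ‖v_1‖ = 5.0990, so e_1 = (0.3922, -0.5883, 0.3922, 0.5883).
e_1·v_2 = 0.3922·3 + (-0.5883)·3 + 0.3922·(-4) + 0.5883·4 = 0.1961.
u_2 = v_2 − 0.1961·e_1 = (2.9231, 3.1154, -4.0769, 3.8846).
‖u_2‖ = 7.0683, so e_2 = (0.4135, 0.4408, -0.5768, 0.5496).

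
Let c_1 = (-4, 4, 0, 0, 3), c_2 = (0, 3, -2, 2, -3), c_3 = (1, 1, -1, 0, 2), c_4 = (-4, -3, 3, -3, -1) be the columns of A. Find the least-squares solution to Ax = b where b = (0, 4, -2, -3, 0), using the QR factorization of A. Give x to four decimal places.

q_1 = c_1/‖c_1‖ = (-4, 4, 0, 0, 3)/6.4031 = (-0.6247, 0.6247, 0.0000, 0.0000, 0.4685).
r_{12} = q_1·c_2 = 0.4685.
u_2 = c_2 − 0.4685·q_1 = (0.2927, 2.7073, -2.0000, 2.0000, -3.2195).
‖u_2‖ = 5.0774, so q_2 = (0.0576, 0.5332, -0.3939, 0.3939, -0.6341).
r_{13} = q_1·c_3 = 0.9370; r_{23} = q_2·c_3 = -0.2834.
u_3 = c_3 − 0.9370·q_1 + 0.2834·q_2 = (1.6017, 0.5658, -1.1116, 0.1116, 1.3813).
‖u_3‖ = 2.4580, so q_3 = (0.6516, 0.2302, -0.4523, 0.0454, 0.5620).
r_{14} = q_1·c_4 = 0.1562; r_{24} = q_2·c_4 = -3.5595; r_{34} = q_3·c_4 = -5.3520.
u_4 = c_4 − 0.1562·q_1 + 3.5595·q_2 + 5.3520·q_3 = (-0.2097, 0.0323, -0.8226, -1.3548, -0.3226).
‖u_4‖ = 1.6313, so q_4 = (-0.1285, 0.0198, -0.5042, -0.8305, -0.1977).
Qᵀb = (2.4988, 1.7389, 1.6889, 3.5791).
Back-substitute: x_4 = 3.5791/1.6313 = 2.1939.
x_3 = (1.6889 + 5.3520·2.1939)/2.4580 = 5.4643.
x_2 = (1.7389 + 0.2834·5.4643 + 3.5595·2.1939)/5.0774 = 2.1855.
x_1 = (2.4988 − 0.4685·2.1855 − 0.9370·5.4643 − 0.1562·2.1939)/6.4031 = -0.6228.

x = (-0.6228, 2.1855, 5.4643, 2.1939)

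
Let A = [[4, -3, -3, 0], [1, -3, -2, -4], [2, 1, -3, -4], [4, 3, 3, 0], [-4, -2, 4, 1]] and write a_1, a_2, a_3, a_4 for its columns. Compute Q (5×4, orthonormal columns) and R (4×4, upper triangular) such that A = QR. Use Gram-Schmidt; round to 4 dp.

a_1 = (4, 1, 2, 4, -4); ‖a_1‖ = 7.2801, so e_1 = (0.5494, 0.1374, 0.2747, 0.5494, -0.5494).
e_1·a_2 = 0.5494·(-3) + 0.1374·(-3) + 0.2747·1 + 0.5494·3 + (-0.5494)·(-2) = 0.9615.
u_2 = a_2 − 0.9615·e_1 = (-3.5283, -3.1321, 0.7358, 2.4717, -1.4717).
‖u_2‖ = 5.5745, so e_2 = (-0.6329, -0.5619, 0.1320, 0.4434, -0.2640).
e_1·a_3 = 0.5494·(-3) + 0.1374·(-2) + 0.2747·(-3) + 0.5494·3 + (-0.5494)·4 = -3.2967; e_2·a_3 = (-0.6329)·(-3) + (-0.5619)·(-2) + 0.1320·(-3) + 0.4434·3 + (-0.2640)·4 = 2.9007.
u_3 = a_3 + 3.2967·e_1 − 2.9007·e_2 = (0.6472, 0.0826, -2.4772, 3.5252, 2.9545).
‖u_3‖ = 5.2648, so e_3 = (0.1229, 0.0157, -0.4705, 0.6696, 0.5612).
e_1·a_4 = 0.5494·0 + 0.1374·(-4) + 0.2747·(-4) + 0.5494·0 + (-0.5494)·1 = -2.1978; e_2·a_4 = (-0.6329)·0 + (-0.5619)·(-4) + 0.1320·(-4) + 0.4434·0 + (-0.2640)·1 = 1.4554; e_3·a_4 = 0.1229·0 + 0.0157·(-4) + (-0.4705)·(-4) + 0.6696·0 + 0.5612·1 = 2.3805.
u_4 = a_4 + 2.1978·e_1 − 1.4554·e_2 − 2.3805·e_3 = (1.8361, -2.9177, -2.4682, -1.0317, -1.1592).
‖u_4‖ = 4.5149, so e_4 = (0.4067, -0.6462, -0.5467, -0.2285, -0.2567).

Q = [[0.5494, -0.6329, 0.1229, 0.4067], [0.1374, -0.5619, 0.0157, -0.6462], [0.2747, 0.1320, -0.4705, -0.5467], [0.5494, 0.4434, 0.6696, -0.2285], [-0.5494, -0.2640, 0.5612, -0.2567]], R = [[7.2801, 0.9615, -3.2967, -2.1978], [0.0000, 5.5745, 2.9007, 1.4554], [0.0000, 0.0000, 5.2648, 2.3805], [0.0000, 0.0000, 0.0000, 4.5149]]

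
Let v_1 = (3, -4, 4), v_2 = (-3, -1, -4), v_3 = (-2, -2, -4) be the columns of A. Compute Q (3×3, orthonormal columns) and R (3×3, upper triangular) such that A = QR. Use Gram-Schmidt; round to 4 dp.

v_1 = (3, -4, 4); ‖v_1‖ = 6.4031, so q_1 = (0.4685, -0.6247, 0.6247).
q_1·v_2 = 0.4685·(-3) + (-0.6247)·(-1) + 0.6247·(-4) = -3.2796.
u_2 = v_2 + 3.2796·q_1 = (-1.4634, -3.0488, -1.9512).
‖u_2‖ = 3.9043, so q_2 = (-0.3748, -0.7809, -0.4998).
q_1·v_3 = 0.4685·(-2) + (-0.6247)·(-2) + 0.6247·(-4) = -2.1864; q_2·v_3 = (-0.3748)·(-2) + (-0.7809)·(-2) + (-0.4998)·(-4) = 4.3104.
u_3 = v_3 + 2.1864·q_1 − 4.3104·q_2 = (0.6400, 0.0000, -0.4800).
‖u_3‖ = 0.8000, so q_3 = (0.8000, 0.0000, -0.6000).

Q = [[0.4685, -0.3748, 0.8000], [-0.6247, -0.7809, 0.0000], [0.6247, -0.4998, -0.6000]], R = [[6.4031, -3.2796, -2.1864], [0.0000, 3.9043, 4.3104], [0.0000, 0.0000, 0.8000]]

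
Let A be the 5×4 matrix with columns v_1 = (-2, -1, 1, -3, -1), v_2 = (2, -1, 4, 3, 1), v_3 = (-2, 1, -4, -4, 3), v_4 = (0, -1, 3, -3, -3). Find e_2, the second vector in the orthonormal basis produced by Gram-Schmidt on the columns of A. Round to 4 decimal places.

e_1 = v_1/‖v_1‖ = (-2, -1, 1, -3, -1)/4.0000 = (-0.5000, -0.2500, 0.2500, -0.7500, -0.2500).
r_{12} = e_1·v_2 = -2.2500.
u_2 = v_2 + 2.2500·e_1 = (0.8750, -1.5625, 4.5625, 1.3125, 0.4375).
‖u_2‖ = 5.0929, so e_2 = (0.1718, -0.3068, 0.8959, 0.2577, 0.0859).

e_2 = (0.1718, -0.3068, 0.8959, 0.2577, 0.0859)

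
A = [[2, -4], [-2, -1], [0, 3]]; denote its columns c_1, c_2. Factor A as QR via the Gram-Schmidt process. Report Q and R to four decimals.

Q = [[0.7071, -0.5392], [-0.7071, -0.5392], [0.0000, 0.6470]], R = [[2.8284, -2.1213], [0.0000, 4.6368]]

e_1 = c_1/‖c_1‖ = (2, -2, 0)/2.8284 = (0.7071, -0.7071, 0.0000).
r_{12} = e_1·c_2 = -2.1213.
u_2 = c_2 + 2.1213·e_1 = (-2.5000, -2.5000, 3.0000).
‖u_2‖ = 4.6368, so e_2 = (-0.5392, -0.5392, 0.6470).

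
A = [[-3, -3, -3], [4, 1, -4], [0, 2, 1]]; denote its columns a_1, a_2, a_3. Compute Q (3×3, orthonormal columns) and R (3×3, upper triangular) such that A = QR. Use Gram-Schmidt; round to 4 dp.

Q = [[-0.6000, -0.5352, -0.5946], [0.8000, -0.4014, -0.4460], [0.0000, 0.7433, -0.6690]], R = [[5.0000, 2.6000, -1.4000], [0.0000, 2.6907, 3.9543], [0.0000, 0.0000, 2.8988]]

a_1 = (-3, 4, 0); ‖a_1‖ = 5.0000, so e_1 = (-0.6000, 0.8000, 0.0000).
e_1·a_2 = (-0.6000)·(-3) + 0.8000·1 + 0.0000·2 = 2.6000.
u_2 = a_2 − 2.6000·e_1 = (-1.4400, -1.0800, 2.0000).
‖u_2‖ = 2.6907, so e_2 = (-0.5352, -0.4014, 0.7433).
e_1·a_3 = (-0.6000)·(-3) + 0.8000·(-4) + 0.0000·1 = -1.4000; e_2·a_3 = (-0.5352)·(-3) + (-0.4014)·(-4) + 0.7433·1 = 3.9543.
u_3 = a_3 + 1.4000·e_1 − 3.9543·e_2 = (-1.7238, -1.2928, -1.9392).
‖u_3‖ = 2.8988, so e_3 = (-0.5946, -0.4460, -0.6690).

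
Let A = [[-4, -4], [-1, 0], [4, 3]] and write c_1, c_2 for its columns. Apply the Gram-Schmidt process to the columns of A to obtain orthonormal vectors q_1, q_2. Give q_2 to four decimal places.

q_1 = c_1/‖c_1‖ = (-4, -1, 4)/5.7446 = (-0.6963, -0.1741, 0.6963).
r_{12} = q_1·c_2 = 4.8742.
u_2 = c_2 − 4.8742·q_1 = (-0.6061, 0.8485, -0.3939).
‖u_2‖ = 1.1146, so q_2 = (-0.5437, 0.7612, -0.3534).

q_2 = (-0.5437, 0.7612, -0.3534)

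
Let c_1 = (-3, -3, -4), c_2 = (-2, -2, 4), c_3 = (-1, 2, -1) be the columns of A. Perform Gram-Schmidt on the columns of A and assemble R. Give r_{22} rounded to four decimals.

e_1 = c_1/‖c_1‖ = (-3, -3, -4)/5.8310 = (-0.5145, -0.5145, -0.6860).
r_{12} = e_1·c_2 = -0.6860.
u_2 = c_2 + 0.6860·e_1 = (-2.3529, -2.3529, 3.5294).
r_{22} = ‖u_2‖ = 4.8507.

r_{22} = 4.8507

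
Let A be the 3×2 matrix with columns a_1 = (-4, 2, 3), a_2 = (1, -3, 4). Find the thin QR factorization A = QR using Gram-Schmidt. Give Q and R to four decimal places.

Q = [[-0.7428, 0.2509], [0.3714, -0.6170], [0.5571, 0.7459]], R = [[5.3852, 0.3714], [0.0000, 5.0855]]

a_1 = (-4, 2, 3); ‖a_1‖ = 5.3852, so e_1 = (-0.7428, 0.3714, 0.5571).
e_1·a_2 = (-0.7428)·1 + 0.3714·(-3) + 0.5571·4 = 0.3714.
u_2 = a_2 − 0.3714·e_1 = (1.2759, -3.1379, 3.7931).
‖u_2‖ = 5.0855, so e_2 = (0.2509, -0.6170, 0.7459).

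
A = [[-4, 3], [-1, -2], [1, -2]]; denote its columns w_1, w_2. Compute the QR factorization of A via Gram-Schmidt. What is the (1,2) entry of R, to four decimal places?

r_{12} = -2.8284

w_1 = (-4, -1, 1); ‖w_1‖ = 4.2426, so e_1 = (-0.9428, -0.2357, 0.2357).
r_{12} = e_1·w_2 = -2.8284.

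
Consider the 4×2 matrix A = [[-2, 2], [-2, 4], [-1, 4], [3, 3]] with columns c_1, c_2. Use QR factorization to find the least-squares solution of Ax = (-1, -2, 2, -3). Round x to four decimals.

x = (-0.3968, -0.3062)

c_1 = (-2, -2, -1, 3); ‖c_1‖ = 4.2426, so q_1 = (-0.4714, -0.4714, -0.2357, 0.7071).
q_1·c_2 = (-0.4714)·2 + (-0.4714)·4 + (-0.2357)·4 + 0.7071·3 = -1.6499.
u_2 = c_2 + 1.6499·q_1 = (1.2222, 3.2222, 3.6111, 4.1667).
‖u_2‖ = 6.5021, so q_2 = (0.1880, 0.4956, 0.5554, 0.6408).
Qᵀb = (-1.1785, -1.9908).
Back-substitute: x_2 = -1.9908/6.5021 = -0.3062.
x_1 = (-1.1785 + 1.6499·(-0.3062))/4.2426 = -0.3968.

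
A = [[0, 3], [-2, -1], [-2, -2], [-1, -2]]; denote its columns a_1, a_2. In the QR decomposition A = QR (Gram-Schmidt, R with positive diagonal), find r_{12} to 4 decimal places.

r_{12} = 2.6667

a_1 = (0, -2, -2, -1); ‖a_1‖ = 3.0000, so q_1 = (0.0000, -0.6667, -0.6667, -0.3333).
r_{12} = q_1·a_2 = 2.6667.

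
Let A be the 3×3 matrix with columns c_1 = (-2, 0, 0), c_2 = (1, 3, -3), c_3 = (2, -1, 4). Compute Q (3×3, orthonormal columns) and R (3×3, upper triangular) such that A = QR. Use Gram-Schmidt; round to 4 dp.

q_1 = c_1/‖c_1‖ = (-2, 0, 0)/2.0000 = (-1.0000, 0.0000, 0.0000).
r_{12} = q_1·c_2 = -1.0000.
u_2 = c_2 + 1.0000·q_1 = (0.0000, 3.0000, -3.0000).
‖u_2‖ = 4.2426, so q_2 = (0.0000, 0.7071, -0.7071).
r_{13} = q_1·c_3 = -2.0000; r_{23} = q_2·c_3 = -3.5355.
u_3 = c_3 + 2.0000·q_1 + 3.5355·q_2 = (0.0000, 1.5000, 1.5000).
‖u_3‖ = 2.1213, so q_3 = (0.0000, 0.7071, 0.7071).

Q = [[-1.0000, 0.0000, 0.0000], [0.0000, 0.7071, 0.7071], [0.0000, -0.7071, 0.7071]], R = [[2.0000, -1.0000, -2.0000], [0.0000, 4.2426, -3.5355], [0.0000, 0.0000, 2.1213]]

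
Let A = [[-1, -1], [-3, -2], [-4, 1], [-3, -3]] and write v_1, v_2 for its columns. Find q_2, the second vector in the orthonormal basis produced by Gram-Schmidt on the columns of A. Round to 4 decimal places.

v_1 = (-1, -3, -4, -3); ‖v_1‖ = 5.9161, so q_1 = (-0.1690, -0.5071, -0.6761, -0.5071).
q_1·v_2 = (-0.1690)·(-1) + (-0.5071)·(-2) + (-0.6761)·1 + (-0.5071)·(-3) = 2.0284.
u_2 = v_2 − 2.0284·q_1 = (-0.6571, -0.9714, 2.3714, -1.9714).
‖u_2‖ = 3.2994, so q_2 = (-0.1992, -0.2944, 0.7188, -0.5975).

q_2 = (-0.1992, -0.2944, 0.7188, -0.5975)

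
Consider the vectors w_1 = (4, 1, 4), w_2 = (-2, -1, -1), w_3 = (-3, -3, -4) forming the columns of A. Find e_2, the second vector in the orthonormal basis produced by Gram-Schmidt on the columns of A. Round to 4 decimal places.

w_1 = (4, 1, 4); ‖w_1‖ = 5.7446, so e_1 = (0.6963, 0.1741, 0.6963).
e_1·w_2 = 0.6963·(-2) + 0.1741·(-1) + 0.6963·(-1) = -2.2630.
u_2 = w_2 + 2.2630·e_1 = (-0.4242, -0.6061, 0.5758).
‖u_2‖ = 0.9374, so e_2 = (-0.4526, -0.6465, 0.6142).

e_2 = (-0.4526, -0.6465, 0.6142)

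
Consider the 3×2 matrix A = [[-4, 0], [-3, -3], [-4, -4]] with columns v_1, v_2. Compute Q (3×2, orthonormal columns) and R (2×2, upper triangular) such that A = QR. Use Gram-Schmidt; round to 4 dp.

v_1 = (-4, -3, -4); ‖v_1‖ = 6.4031, so e_1 = (-0.6247, -0.4685, -0.6247).
e_1·v_2 = (-0.6247)·0 + (-0.4685)·(-3) + (-0.6247)·(-4) = 3.9043.
u_2 = v_2 − 3.9043·e_1 = (2.4390, -1.1707, -1.5610).
‖u_2‖ = 3.1235, so e_2 = (0.7809, -0.3748, -0.4998).

Q = [[-0.6247, 0.7809], [-0.4685, -0.3748], [-0.6247, -0.4998]], R = [[6.4031, 3.9043], [0.0000, 3.1235]]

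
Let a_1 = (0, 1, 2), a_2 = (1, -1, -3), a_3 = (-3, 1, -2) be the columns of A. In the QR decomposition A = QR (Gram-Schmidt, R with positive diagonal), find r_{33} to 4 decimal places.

e_1 = a_1/‖a_1‖ = (0, 1, 2)/2.2361 = (0.0000, 0.4472, 0.8944).
r_{12} = e_1·a_2 = -3.1305.
u_2 = a_2 + 3.1305·e_1 = (1.0000, 0.4000, -0.2000).
‖u_2‖ = 1.0954, so e_2 = (0.9129, 0.3651, -0.1826).
r_{13} = e_1·a_3 = -1.3416; r_{23} = e_2·a_3 = -2.0083.
u_3 = a_3 + 1.3416·e_1 + 2.0083·e_2 = (-1.1667, 2.3333, -1.1667).
r_{33} = ‖u_3‖ = 2.8577.

r_{33} = 2.8577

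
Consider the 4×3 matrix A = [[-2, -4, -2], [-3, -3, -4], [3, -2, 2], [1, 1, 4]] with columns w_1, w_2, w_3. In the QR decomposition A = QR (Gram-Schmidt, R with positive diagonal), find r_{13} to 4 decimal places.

r_{13} = 5.4214

e_1 = w_1/‖w_1‖ = (-2, -3, 3, 1)/4.7958 = (-0.4170, -0.6255, 0.6255, 0.2085).
r_{13} = e_1·w_3 = 5.4214.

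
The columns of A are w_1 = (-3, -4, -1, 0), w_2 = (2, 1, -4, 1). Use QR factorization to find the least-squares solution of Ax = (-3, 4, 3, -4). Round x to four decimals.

e_1 = w_1/‖w_1‖ = (-3, -4, -1, 0)/5.0990 = (-0.5883, -0.7845, -0.1961, 0.0000).
r_{12} = e_1·w_2 = -1.1767.
u_2 = w_2 + 1.1767·e_1 = (1.3077, 0.0769, -4.2308, 1.0000).
‖u_2‖ = 4.5404, so e_2 = (0.2880, 0.0169, -0.9318, 0.2202).
Qᵀb = (-1.9612, -4.4726).
Back-substitute: x_2 = -4.4726/4.5404 = -0.9851.
x_1 = (-1.9612 + 1.1767·(-0.9851))/5.0990 = -0.6119.

x = (-0.6119, -0.9851)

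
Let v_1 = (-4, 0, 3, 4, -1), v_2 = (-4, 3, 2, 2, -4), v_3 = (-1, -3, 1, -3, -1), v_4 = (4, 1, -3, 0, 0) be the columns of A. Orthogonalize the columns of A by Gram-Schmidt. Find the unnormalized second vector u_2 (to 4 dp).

v_1 = (-4, 0, 3, 4, -1); ‖v_1‖ = 6.4807, so e_1 = (-0.6172, 0.0000, 0.4629, 0.6172, -0.1543).
e_1·v_2 = (-0.6172)·(-4) + 0.0000·3 + 0.4629·2 + 0.6172·2 + (-0.1543)·(-4) = 5.2463.
u_2 = v_2 − 5.2463·e_1 = (-0.7619, 3.0000, -0.4286, -1.2381, -3.1905).

u_2 = (-0.7619, 3.0000, -0.4286, -1.2381, -3.1905)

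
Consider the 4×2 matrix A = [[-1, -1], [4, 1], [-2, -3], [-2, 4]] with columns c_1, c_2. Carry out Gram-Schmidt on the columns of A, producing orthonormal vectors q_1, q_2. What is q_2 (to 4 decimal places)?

q_2 = (-0.1705, 0.1007, -0.5347, 0.8215)

q_1 = c_1/‖c_1‖ = (-1, 4, -2, -2)/5.0000 = (-0.2000, 0.8000, -0.4000, -0.4000).
r_{12} = q_1·c_2 = 0.6000.
u_2 = c_2 − 0.6000·q_1 = (-0.8800, 0.5200, -2.7600, 4.2400).
‖u_2‖ = 5.1614, so q_2 = (-0.1705, 0.1007, -0.5347, 0.8215).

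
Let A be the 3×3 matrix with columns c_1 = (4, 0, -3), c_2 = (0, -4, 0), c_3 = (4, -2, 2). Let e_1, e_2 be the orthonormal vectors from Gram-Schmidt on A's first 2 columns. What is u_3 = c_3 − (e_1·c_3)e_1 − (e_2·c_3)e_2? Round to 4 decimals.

c_1 = (4, 0, -3); ‖c_1‖ = 5.0000, so e_1 = (0.8000, 0.0000, -0.6000).
e_1·c_2 = 0.8000·0 + 0.0000·(-4) + (-0.6000)·0 = 0.0000.
u_2 = c_2 + 0.0000·e_1 = (0.0000, -4.0000, 0.0000).
‖u_2‖ = 4.0000, so e_2 = (0.0000, -1.0000, 0.0000).
e_1·c_3 = 0.8000·4 + 0.0000·(-2) + (-0.6000)·2 = 2.0000; e_2·c_3 = 0.0000·4 + (-1.0000)·(-2) + 0.0000·2 = 2.0000.
u_3 = c_3 − 2.0000·e_1 − 2.0000·e_2 = (2.4000, 0.0000, 3.2000).

u_3 = (2.4000, 0.0000, 3.2000)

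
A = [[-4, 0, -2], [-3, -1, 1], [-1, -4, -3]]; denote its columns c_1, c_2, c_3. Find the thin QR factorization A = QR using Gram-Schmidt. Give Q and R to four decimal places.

c_1 = (-4, -3, -1); ‖c_1‖ = 5.0990, so e_1 = (-0.7845, -0.5883, -0.1961).
e_1·c_2 = (-0.7845)·0 + (-0.5883)·(-1) + (-0.1961)·(-4) = 1.3728.
u_2 = c_2 − 1.3728·e_1 = (1.0769, -0.1923, -3.7308).
‖u_2‖ = 3.8879, so e_2 = (0.2770, -0.0495, -0.9596).
e_1·c_3 = (-0.7845)·(-2) + (-0.5883)·1 + (-0.1961)·(-3) = 1.5689; e_2·c_3 = 0.2770·(-2) + (-0.0495)·1 + (-0.9596)·(-3) = 2.2753.
u_3 = c_3 − 1.5689·e_1 − 2.2753·e_2 = (-1.3995, 2.0356, -0.5089).
‖u_3‖ = 2.5222, so e_3 = (-0.5549, 0.8071, -0.2018).

Q = [[-0.7845, 0.2770, -0.5549], [-0.5883, -0.0495, 0.8071], [-0.1961, -0.9596, -0.2018]], R = [[5.0990, 1.3728, 1.5689], [0.0000, 3.8879, 2.2753], [0.0000, 0.0000, 2.5222]]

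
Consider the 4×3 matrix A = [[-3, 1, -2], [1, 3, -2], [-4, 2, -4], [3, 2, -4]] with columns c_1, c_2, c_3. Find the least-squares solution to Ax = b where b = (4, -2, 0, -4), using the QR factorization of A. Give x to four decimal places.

c_1 = (-3, 1, -4, 3); ‖c_1‖ = 5.9161, so q_1 = (-0.5071, 0.1690, -0.6761, 0.5071).
q_1·c_2 = (-0.5071)·1 + 0.1690·3 + (-0.6761)·2 + 0.5071·2 = -0.3381.
u_2 = c_2 + 0.3381·q_1 = (0.8286, 3.0571, 1.7714, 2.1714).
‖u_2‖ = 4.2292, so q_2 = (0.1959, 0.7229, 0.4189, 0.5134).
q_1·c_3 = (-0.5071)·(-2) + 0.1690·(-2) + (-0.6761)·(-4) + 0.5071·(-4) = 1.3522; q_2·c_3 = 0.1959·(-2) + 0.7229·(-2) + 0.4189·(-4) + 0.5134·(-4) = -5.5668.
u_3 = c_3 − 1.3522·q_1 + 5.5668·q_2 = (-0.2236, 1.7955, -0.7540, -1.8275).
‖u_3‖ = 2.6799, so q_3 = (-0.0835, 0.6700, -0.2813, -0.6819).
Qᵀb = (-4.3948, -2.7158, 1.0539).
Back-substitute: x_3 = 1.0539/2.6799 = 0.3932.
x_2 = (-2.7158 + 5.5668·0.3932)/4.2292 = -0.1246.
x_1 = (-4.3948 + 0.3381·(-0.1246) − 1.3522·0.3932)/5.9161 = -0.8399.

x = (-0.8399, -0.1246, 0.3932)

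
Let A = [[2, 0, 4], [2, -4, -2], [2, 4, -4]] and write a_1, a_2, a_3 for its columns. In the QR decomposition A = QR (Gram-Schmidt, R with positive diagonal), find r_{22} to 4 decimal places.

r_{22} = 5.6569

a_1 = (2, 2, 2); ‖a_1‖ = 3.4641, so q_1 = (0.5774, 0.5774, 0.5774).
q_1·a_2 = 0.5774·0 + 0.5774·(-4) + 0.5774·4 = 0.0000.
u_2 = a_2 + 0.0000·q_1 = (0.0000, -4.0000, 4.0000).
r_{22} = ‖u_2‖ = 5.6569.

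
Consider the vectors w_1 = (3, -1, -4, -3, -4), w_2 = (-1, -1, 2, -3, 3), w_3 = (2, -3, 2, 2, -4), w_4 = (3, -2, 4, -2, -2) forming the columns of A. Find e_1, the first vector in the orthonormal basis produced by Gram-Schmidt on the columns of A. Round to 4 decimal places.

e_1 = (0.4201, -0.1400, -0.5601, -0.4201, -0.5601)

w_1 = (3, -1, -4, -3, -4); ‖w_1‖ = 7.1414, so e_1 = (0.4201, -0.1400, -0.5601, -0.4201, -0.5601).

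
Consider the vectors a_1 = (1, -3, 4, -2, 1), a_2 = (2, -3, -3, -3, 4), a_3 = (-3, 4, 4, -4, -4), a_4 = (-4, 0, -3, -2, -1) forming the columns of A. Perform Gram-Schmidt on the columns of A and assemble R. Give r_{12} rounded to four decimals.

r_{12} = 1.6164

a_1 = (1, -3, 4, -2, 1); ‖a_1‖ = 5.5678, so e_1 = (0.1796, -0.5388, 0.7184, -0.3592, 0.1796).
r_{12} = e_1·a_2 = 1.6164.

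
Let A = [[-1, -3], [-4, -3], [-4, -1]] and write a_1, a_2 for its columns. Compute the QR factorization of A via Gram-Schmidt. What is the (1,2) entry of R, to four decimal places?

a_1 = (-1, -4, -4); ‖a_1‖ = 5.7446, so e_1 = (-0.1741, -0.6963, -0.6963).
r_{12} = e_1·a_2 = 3.3075.

r_{12} = 3.3075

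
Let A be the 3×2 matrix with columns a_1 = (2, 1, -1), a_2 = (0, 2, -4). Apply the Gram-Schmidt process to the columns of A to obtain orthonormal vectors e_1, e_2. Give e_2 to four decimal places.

e_2 = (-0.5345, 0.2673, -0.8018)

e_1 = a_1/‖a_1‖ = (2, 1, -1)/2.4495 = (0.8165, 0.4082, -0.4082).
r_{12} = e_1·a_2 = 2.4495.
u_2 = a_2 − 2.4495·e_1 = (-2.0000, 1.0000, -3.0000).
‖u_2‖ = 3.7417, so e_2 = (-0.5345, 0.2673, -0.8018).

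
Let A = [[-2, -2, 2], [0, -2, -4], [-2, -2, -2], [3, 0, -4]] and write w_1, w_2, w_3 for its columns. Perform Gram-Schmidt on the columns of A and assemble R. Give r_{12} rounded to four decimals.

r_{12} = 1.9403

q_1 = w_1/‖w_1‖ = (-2, 0, -2, 3)/4.1231 = (-0.4851, 0.0000, -0.4851, 0.7276).
r_{12} = q_1·w_2 = 1.9403.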